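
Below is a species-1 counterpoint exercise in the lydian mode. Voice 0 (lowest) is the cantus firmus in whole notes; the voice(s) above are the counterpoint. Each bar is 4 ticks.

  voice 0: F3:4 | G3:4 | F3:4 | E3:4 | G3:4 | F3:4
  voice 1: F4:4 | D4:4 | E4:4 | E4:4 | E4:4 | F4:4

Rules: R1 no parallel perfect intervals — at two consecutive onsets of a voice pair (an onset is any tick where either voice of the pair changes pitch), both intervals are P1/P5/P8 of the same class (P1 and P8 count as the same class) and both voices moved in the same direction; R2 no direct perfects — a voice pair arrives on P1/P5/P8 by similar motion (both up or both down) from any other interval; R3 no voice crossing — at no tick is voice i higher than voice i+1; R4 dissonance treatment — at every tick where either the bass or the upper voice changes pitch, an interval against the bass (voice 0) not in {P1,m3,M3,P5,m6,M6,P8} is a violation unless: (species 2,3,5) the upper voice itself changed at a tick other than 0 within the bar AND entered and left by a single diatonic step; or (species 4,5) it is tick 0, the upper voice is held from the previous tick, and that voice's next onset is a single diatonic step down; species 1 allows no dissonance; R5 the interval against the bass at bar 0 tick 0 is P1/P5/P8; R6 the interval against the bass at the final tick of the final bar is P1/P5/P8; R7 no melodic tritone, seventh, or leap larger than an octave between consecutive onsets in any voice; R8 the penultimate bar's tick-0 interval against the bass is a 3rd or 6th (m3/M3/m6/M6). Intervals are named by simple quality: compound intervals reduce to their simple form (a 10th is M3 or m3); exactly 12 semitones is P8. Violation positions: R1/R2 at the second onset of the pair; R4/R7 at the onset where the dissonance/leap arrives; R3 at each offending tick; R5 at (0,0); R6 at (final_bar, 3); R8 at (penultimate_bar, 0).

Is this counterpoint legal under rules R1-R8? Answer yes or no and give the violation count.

bar 0: v0=F3 v1=F4 (P8)
bar 1: v0=G3 v1=D4 (P5)
bar 2: v0=F3 v1=E4 (M7)
bar 3: v0=E3 v1=E4 (P8)
bar 4: v0=G3 v1=E4 (M6)
bar 5: v0=F3 v1=F4 (P8)
  R4 @ bar2.0: F3/E4 M7 untreated

No (1 violations)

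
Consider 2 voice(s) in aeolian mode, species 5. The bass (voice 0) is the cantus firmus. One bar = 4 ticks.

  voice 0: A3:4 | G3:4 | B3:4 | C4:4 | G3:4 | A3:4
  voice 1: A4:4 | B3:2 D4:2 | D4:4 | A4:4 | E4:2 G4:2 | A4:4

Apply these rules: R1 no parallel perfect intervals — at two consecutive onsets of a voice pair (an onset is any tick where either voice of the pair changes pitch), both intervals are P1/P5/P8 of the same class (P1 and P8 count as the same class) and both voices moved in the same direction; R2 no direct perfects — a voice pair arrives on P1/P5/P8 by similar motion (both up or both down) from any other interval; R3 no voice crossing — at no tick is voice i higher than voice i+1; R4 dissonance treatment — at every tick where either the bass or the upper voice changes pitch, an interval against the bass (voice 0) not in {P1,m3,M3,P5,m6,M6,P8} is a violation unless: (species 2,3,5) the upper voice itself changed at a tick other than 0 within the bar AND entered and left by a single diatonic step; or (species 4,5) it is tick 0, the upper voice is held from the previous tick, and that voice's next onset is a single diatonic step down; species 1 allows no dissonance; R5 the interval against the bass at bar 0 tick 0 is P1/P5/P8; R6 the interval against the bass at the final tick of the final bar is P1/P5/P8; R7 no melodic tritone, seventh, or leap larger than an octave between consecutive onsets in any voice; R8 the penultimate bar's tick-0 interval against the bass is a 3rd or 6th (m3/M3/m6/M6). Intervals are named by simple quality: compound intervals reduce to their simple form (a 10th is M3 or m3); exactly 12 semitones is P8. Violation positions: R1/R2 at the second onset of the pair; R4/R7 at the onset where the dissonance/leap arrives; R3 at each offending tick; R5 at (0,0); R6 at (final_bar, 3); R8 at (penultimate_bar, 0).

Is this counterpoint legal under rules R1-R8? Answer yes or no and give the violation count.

No (2 violations)

bar 0: v0=A3 v1=A4 (P8)
bar 1: v0=G3 v1=B3 (M3)
bar 2: v0=B3 v1=D4 (m3)
bar 3: v0=C4 v1=A4 (M6)
bar 4: v0=G3 v1=E4 (M6)
bar 5: v0=A3 v1=A4 (P8)
  R7 @ bar1.0: A4->B3 leap 10st
  R1 @ bar5.0: G3/G4 P8 -> A3/A4 P8 similar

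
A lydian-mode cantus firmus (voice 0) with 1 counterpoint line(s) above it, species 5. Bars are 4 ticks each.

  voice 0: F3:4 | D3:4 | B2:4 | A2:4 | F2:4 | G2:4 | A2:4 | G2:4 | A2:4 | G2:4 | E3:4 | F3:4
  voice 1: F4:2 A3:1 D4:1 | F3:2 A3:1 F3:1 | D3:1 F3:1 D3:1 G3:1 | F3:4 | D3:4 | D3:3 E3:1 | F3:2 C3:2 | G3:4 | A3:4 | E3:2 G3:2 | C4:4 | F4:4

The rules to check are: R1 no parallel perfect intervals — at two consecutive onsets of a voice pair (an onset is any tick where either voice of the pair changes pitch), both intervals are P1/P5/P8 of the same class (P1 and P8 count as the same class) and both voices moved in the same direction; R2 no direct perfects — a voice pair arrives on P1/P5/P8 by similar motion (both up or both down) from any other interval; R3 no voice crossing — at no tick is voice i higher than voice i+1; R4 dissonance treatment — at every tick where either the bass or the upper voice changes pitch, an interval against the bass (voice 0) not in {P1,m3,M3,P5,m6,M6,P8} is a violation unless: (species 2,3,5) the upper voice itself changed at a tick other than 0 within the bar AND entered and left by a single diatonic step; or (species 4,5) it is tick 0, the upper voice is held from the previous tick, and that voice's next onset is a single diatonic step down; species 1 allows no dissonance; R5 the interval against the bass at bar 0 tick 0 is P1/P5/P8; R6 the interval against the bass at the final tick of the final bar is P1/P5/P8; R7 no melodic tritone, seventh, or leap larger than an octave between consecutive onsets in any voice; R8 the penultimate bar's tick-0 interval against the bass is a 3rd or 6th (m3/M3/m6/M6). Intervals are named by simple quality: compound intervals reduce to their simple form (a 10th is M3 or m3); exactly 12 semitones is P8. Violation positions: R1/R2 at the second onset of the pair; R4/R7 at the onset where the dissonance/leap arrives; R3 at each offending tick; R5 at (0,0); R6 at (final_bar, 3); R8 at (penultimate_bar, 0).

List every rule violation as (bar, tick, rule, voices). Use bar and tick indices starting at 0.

(2, 1, R4, (0, 1))
(8, 0, R1, (0, 1))
(11, 0, R2, (0, 1))

bar 0: v0=F3 v1=F4 downbeat P8
bar 1: v0=D3 v1=F3 downbeat m3
bar 2: v0=B2 v1=D3 downbeat m3
bar 3: v0=A2 v1=F3 downbeat m6
bar 4: v0=F2 v1=D3 downbeat M6
bar 5: v0=G2 v1=D3 downbeat P5
bar 6: v0=A2 v1=F3 downbeat m6
bar 7: v0=G2 v1=G3 downbeat P8
bar 8: v0=A2 v1=A3 downbeat P8
bar 9: v0=G2 v1=E3 downbeat M6
bar 10: v0=E3 v1=C4 downbeat m6
bar 11: v0=F3 v1=F4 downbeat P8
  -> R4 @ bar 2 tick 1 v(0, 1): B2/F3 TT untreated
  -> R1 @ bar 8 tick 0 v(0, 1): G2/G3 P8 -> A2/A3 P8 similar
  -> R2 @ bar 11 tick 0 v(0, 1): E3/C4 m6 -> F3/F4 P8 similar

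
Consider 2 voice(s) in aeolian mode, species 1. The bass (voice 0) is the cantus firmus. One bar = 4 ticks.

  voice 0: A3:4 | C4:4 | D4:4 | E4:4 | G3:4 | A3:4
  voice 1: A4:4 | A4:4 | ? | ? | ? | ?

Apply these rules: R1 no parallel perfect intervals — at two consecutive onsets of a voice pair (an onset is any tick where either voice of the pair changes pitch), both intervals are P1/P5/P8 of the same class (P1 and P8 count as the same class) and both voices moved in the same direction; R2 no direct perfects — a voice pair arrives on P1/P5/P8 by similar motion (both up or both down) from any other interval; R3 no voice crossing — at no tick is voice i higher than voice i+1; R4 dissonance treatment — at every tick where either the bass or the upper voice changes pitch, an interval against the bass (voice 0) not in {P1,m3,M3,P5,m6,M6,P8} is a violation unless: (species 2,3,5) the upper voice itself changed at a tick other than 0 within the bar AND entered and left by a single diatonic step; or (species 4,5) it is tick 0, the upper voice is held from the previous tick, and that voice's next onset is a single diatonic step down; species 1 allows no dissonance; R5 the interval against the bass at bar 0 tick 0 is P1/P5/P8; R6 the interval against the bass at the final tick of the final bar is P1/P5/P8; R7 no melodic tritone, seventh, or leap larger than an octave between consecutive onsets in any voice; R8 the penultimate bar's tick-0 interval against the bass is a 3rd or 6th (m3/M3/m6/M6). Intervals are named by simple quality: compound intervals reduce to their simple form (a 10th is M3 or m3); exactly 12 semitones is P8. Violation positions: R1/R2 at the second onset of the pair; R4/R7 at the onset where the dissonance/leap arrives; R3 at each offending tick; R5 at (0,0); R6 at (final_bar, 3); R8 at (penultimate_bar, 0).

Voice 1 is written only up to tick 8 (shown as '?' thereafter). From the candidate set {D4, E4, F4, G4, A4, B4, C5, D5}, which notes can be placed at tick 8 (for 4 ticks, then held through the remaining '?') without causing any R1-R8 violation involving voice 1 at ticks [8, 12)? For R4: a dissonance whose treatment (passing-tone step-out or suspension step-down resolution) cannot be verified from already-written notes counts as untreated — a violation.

{A4, B4, D4, F4}

D4: legal
E4: violates R4
F4: legal
G4: violates R4
A4: legal
B4: legal
C5: violates R4
D5: violates R2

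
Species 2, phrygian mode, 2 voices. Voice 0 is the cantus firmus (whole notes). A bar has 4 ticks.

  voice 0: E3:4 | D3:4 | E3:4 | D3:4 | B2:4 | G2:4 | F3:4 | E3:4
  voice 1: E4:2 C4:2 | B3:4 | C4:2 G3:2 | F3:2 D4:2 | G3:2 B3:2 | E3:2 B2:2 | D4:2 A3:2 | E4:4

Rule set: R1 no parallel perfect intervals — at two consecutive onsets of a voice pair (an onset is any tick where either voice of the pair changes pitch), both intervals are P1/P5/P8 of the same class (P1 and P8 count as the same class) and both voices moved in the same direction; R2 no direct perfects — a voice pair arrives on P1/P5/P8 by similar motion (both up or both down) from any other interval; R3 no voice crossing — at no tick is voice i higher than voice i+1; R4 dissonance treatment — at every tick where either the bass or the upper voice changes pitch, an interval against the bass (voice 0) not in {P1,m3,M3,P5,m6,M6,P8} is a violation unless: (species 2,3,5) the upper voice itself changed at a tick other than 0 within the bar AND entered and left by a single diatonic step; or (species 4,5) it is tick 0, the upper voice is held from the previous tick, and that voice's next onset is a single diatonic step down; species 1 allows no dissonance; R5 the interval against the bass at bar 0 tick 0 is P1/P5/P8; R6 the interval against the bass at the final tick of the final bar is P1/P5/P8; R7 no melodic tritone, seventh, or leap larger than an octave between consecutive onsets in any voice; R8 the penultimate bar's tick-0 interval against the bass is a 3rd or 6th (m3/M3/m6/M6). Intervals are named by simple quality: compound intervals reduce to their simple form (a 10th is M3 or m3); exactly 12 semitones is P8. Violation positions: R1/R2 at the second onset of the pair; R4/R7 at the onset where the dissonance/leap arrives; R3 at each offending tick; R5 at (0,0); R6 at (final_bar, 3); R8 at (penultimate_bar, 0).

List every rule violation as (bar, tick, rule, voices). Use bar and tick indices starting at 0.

bar 0: v0=E3 v1=E4 downbeat P8
bar 1: v0=D3 v1=B3 downbeat M6
bar 2: v0=E3 v1=C4 downbeat m6
bar 3: v0=D3 v1=F3 downbeat m3
bar 4: v0=B2 v1=G3 downbeat m6
bar 5: v0=G2 v1=E3 downbeat M6
bar 6: v0=F3 v1=D4 downbeat M6
bar 7: v0=E3 v1=E4 downbeat P8
  -> R7 @ bar 6 tick 0 v(0,): G2->F3 leap 10st
  -> R7 @ bar 6 tick 0 v(1,): B2->D4 leap 15st

(6, 0, R7, (0,))
(6, 0, R7, (1,))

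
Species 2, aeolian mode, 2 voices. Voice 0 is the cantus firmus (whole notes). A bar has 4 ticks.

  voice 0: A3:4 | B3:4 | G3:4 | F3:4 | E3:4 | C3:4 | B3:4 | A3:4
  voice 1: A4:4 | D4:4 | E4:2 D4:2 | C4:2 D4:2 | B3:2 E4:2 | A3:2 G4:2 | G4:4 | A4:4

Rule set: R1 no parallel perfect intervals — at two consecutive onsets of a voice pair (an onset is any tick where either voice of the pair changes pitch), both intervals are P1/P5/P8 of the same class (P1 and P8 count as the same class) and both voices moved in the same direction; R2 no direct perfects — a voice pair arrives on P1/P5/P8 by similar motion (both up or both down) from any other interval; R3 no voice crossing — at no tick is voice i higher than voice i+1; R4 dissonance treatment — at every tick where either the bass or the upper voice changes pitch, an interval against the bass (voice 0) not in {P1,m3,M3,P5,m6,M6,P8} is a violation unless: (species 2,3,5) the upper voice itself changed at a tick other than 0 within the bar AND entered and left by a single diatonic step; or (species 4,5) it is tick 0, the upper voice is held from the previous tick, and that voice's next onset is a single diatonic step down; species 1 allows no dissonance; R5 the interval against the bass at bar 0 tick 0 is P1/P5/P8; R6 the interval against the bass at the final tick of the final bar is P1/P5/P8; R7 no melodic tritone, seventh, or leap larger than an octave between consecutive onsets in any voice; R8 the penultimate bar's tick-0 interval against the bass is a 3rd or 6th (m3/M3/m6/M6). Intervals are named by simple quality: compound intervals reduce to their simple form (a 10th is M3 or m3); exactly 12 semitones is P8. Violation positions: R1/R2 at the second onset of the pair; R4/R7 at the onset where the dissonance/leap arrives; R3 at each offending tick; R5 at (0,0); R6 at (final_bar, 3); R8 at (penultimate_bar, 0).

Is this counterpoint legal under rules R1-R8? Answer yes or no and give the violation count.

bar 0: v0=A3 v1=A4 (P8)
bar 1: v0=B3 v1=D4 (m3)
bar 2: v0=G3 v1=E4 (M6)
bar 3: v0=F3 v1=C4 (P5)
bar 4: v0=E3 v1=B3 (P5)
bar 5: v0=C3 v1=A3 (M6)
bar 6: v0=B3 v1=G4 (m6)
bar 7: v0=A3 v1=A4 (P8)
  R1 @ bar3.0: G3/D4 P5 -> F3/C4 P5 similar
  R2 @ bar4.0: F3/D4 M6 -> E3/B3 P5 similar
  R7 @ bar5.2: A3->G4 leap 10st
  R7 @ bar6.0: C3->B3 leap 11st

No (4 violations)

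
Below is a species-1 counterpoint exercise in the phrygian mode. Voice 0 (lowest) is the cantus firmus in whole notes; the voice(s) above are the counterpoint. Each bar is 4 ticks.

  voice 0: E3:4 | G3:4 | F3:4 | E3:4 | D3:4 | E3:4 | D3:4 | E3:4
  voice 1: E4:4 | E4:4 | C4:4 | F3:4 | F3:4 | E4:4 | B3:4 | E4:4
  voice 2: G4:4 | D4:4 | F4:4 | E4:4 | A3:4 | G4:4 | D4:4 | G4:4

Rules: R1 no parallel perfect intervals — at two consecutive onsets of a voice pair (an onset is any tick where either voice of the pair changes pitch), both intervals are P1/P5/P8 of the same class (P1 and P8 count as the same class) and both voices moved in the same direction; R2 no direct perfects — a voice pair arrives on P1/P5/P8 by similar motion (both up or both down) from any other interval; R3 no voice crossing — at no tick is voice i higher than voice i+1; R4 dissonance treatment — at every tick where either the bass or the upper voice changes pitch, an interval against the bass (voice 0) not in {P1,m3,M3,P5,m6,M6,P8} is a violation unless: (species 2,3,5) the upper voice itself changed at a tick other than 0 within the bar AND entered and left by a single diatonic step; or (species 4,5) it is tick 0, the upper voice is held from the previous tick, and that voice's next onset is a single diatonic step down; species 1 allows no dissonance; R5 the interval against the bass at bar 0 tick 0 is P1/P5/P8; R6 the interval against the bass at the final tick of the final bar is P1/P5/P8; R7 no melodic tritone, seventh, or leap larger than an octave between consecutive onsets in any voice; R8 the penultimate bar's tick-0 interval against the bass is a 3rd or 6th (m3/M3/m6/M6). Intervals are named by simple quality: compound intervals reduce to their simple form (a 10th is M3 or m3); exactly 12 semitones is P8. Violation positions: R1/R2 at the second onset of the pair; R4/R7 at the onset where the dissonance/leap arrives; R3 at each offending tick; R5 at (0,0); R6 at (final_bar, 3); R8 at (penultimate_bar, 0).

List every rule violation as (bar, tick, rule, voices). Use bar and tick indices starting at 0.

bar 0: v0=E3 v1=E4 v2=G4 downbeat m3
bar 1: v0=G3 v1=E4 v2=D4 downbeat P5
bar 2: v0=F3 v1=C4 v2=F4 downbeat P8
bar 3: v0=E3 v1=F3 v2=E4 downbeat P8
bar 4: v0=D3 v1=F3 v2=A3 downbeat P5
bar 5: v0=E3 v1=E4 v2=G4 downbeat m3
bar 6: v0=D3 v1=B3 v2=D4 downbeat P8
bar 7: v0=E3 v1=E4 v2=G4 downbeat m3
  -> R5 @ bar 0 tick 0 v(0, 2): opens on m3
  -> R3 @ bar 1 tick 0 v(1, 2): E4 above D4
  -> R3 @ bar 1 tick 1 v(1, 2): E4 above D4
  -> R3 @ bar 1 tick 2 v(1, 2): E4 above D4
  -> R3 @ bar 1 tick 3 v(1, 2): E4 above D4
  -> R2 @ bar 2 tick 0 v(0, 1): G3/E4 M6 -> F3/C4 P5 similar
  -> R1 @ bar 3 tick 0 v(0, 2): F3/F4 P8 -> E3/E4 P8 similar
  -> R4 @ bar 3 tick 0 v(0, 1): E3/F3 m2 untreated
  -> R2 @ bar 4 tick 0 v(0, 2): E3/E4 P8 -> D3/A3 P5 similar
  -> R2 @ bar 5 tick 0 v(0, 1): D3/F3 m3 -> E3/E4 P8 similar
  -> R7 @ bar 5 tick 0 v(1,): F3->E4 leap 11st
  -> R7 @ bar 5 tick 0 v(2,): A3->G4 leap 10st
  -> R2 @ bar 6 tick 0 v(0, 2): E3/G4 m3 -> D3/D4 P8 similar
  -> R8 @ bar 6 tick 0 v(0, 2): penult P8 not 3rd/6th
  -> R2 @ bar 7 tick 0 v(0, 1): D3/B3 M6 -> E3/E4 P8 similar
  -> R6 @ bar 7 tick 3 v(0, 2): closes on m3

(0, 0, R5, (0, 2))
(1, 0, R3, (1, 2))
(1, 1, R3, (1, 2))
(1, 2, R3, (1, 2))
(1, 3, R3, (1, 2))
(2, 0, R2, (0, 1))
(3, 0, R1, (0, 2))
(3, 0, R4, (0, 1))
(4, 0, R2, (0, 2))
(5, 0, R2, (0, 1))
(5, 0, R7, (1,))
(5, 0, R7, (2,))
(6, 0, R2, (0, 2))
(6, 0, R8, (0, 2))
(7, 0, R2, (0, 1))
(7, 3, R6, (0, 2))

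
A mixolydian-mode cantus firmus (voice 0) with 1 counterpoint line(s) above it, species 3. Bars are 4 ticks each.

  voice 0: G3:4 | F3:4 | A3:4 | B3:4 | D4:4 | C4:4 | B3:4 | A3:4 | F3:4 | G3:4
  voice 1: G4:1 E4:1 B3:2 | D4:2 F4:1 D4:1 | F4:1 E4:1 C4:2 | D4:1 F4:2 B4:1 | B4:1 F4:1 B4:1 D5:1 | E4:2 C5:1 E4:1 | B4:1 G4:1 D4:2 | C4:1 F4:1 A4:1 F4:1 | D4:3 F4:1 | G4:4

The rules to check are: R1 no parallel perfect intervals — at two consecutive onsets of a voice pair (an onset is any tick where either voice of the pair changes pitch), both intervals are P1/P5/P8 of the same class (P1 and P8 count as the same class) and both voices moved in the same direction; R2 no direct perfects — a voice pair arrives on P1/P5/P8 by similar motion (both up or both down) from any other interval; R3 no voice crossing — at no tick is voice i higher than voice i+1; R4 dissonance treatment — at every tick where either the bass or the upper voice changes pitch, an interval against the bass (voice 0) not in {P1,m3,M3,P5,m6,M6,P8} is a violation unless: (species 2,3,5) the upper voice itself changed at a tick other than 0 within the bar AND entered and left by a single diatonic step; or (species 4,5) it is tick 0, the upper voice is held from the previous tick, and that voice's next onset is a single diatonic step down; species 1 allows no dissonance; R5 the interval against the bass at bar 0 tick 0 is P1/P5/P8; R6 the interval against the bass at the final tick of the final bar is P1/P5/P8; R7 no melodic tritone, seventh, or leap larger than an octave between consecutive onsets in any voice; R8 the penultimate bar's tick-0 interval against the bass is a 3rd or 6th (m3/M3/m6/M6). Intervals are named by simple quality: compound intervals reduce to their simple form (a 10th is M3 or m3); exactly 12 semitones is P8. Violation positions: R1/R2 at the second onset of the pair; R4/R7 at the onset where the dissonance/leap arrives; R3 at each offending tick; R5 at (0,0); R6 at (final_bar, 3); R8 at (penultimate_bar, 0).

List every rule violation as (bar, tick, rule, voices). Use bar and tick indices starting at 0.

(3, 1, R4, (0, 1))
(3, 3, R7, (1,))
(4, 1, R7, (1,))
(4, 2, R7, (1,))
(5, 0, R7, (1,))
(9, 0, R1, (0, 1))

bar 0: v0=G3 v1=G4 downbeat P8
bar 1: v0=F3 v1=D4 downbeat M6
bar 2: v0=A3 v1=F4 downbeat m6
bar 3: v0=B3 v1=D4 downbeat m3
bar 4: v0=D4 v1=B4 downbeat M6
bar 5: v0=C4 v1=E4 downbeat M3
bar 6: v0=B3 v1=B4 downbeat P8
bar 7: v0=A3 v1=C4 downbeat m3
bar 8: v0=F3 v1=D4 downbeat M6
bar 9: v0=G3 v1=G4 downbeat P8
  -> R4 @ bar 3 tick 1 v(0, 1): B3/F4 TT untreated
  -> R7 @ bar 3 tick 3 v(1,): F4->B4 leap 6st
  -> R7 @ bar 4 tick 1 v(1,): B4->F4 leap 6st
  -> R7 @ bar 4 tick 2 v(1,): F4->B4 leap 6st
  -> R7 @ bar 5 tick 0 v(1,): D5->E4 leap 10st
  -> R1 @ bar 9 tick 0 v(0, 1): F3/F4 P8 -> G3/G4 P8 similar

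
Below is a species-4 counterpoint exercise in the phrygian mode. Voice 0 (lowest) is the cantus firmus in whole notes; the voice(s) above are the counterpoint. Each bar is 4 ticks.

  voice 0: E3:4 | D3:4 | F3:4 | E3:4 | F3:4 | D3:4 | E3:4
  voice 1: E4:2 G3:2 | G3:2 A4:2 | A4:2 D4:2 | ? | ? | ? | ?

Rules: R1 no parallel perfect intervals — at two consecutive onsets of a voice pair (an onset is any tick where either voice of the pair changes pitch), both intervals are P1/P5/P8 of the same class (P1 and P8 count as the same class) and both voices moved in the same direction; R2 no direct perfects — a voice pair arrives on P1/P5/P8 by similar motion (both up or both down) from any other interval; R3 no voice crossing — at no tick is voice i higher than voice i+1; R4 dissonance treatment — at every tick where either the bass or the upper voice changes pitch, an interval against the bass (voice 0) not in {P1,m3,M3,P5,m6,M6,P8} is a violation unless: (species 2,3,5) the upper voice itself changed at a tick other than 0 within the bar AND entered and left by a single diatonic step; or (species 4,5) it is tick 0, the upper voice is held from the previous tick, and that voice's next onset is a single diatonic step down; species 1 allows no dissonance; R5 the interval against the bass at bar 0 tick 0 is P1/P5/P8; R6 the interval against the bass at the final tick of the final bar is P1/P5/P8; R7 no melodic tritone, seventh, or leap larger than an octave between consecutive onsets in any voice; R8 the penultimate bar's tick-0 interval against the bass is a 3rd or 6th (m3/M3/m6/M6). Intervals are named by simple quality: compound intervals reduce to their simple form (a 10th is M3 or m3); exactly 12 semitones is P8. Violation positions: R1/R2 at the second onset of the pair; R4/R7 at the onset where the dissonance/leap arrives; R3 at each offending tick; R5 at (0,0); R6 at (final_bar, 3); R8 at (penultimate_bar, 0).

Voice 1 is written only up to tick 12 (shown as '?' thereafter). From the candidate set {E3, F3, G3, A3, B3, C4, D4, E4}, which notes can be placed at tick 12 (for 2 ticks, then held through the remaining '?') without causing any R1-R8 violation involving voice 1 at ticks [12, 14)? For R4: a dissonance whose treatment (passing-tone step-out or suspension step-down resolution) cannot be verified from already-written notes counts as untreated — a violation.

E3: violates R2,R7
F3: violates R4
G3: legal
A3: violates R4
B3: violates R2
C4: legal
D4: violates R4
E4: legal

{C4, E4, G3}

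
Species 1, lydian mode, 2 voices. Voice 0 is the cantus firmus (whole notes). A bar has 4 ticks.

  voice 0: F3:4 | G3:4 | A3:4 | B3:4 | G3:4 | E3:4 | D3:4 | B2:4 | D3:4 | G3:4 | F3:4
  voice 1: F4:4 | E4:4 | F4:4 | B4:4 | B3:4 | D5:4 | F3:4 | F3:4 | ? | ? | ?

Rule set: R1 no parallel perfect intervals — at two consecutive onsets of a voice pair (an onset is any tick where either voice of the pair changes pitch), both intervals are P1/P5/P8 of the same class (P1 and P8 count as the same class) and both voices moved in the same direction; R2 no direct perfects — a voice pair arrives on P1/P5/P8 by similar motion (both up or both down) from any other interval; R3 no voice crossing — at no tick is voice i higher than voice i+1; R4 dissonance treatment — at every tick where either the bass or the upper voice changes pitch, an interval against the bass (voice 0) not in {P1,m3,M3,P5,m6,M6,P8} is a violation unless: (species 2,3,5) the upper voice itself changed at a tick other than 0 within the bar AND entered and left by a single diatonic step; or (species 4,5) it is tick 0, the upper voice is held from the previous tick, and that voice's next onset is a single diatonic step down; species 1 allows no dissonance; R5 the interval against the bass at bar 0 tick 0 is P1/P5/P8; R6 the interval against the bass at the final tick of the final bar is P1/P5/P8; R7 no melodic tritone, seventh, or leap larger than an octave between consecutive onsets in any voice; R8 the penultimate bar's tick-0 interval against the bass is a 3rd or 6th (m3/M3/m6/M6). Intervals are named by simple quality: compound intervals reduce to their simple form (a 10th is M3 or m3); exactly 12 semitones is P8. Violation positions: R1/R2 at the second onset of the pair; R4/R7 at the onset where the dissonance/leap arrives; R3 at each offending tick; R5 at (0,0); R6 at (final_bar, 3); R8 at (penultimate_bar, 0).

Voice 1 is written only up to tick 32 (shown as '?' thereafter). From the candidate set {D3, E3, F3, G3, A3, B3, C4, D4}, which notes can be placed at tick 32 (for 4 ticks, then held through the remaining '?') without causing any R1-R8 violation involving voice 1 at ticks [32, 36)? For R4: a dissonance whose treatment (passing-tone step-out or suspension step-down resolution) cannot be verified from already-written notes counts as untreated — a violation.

{D3, F3}

D3: legal
E3: violates R4
F3: legal
G3: violates R4
A3: violates R2
B3: violates R7
C4: violates R4
D4: violates R2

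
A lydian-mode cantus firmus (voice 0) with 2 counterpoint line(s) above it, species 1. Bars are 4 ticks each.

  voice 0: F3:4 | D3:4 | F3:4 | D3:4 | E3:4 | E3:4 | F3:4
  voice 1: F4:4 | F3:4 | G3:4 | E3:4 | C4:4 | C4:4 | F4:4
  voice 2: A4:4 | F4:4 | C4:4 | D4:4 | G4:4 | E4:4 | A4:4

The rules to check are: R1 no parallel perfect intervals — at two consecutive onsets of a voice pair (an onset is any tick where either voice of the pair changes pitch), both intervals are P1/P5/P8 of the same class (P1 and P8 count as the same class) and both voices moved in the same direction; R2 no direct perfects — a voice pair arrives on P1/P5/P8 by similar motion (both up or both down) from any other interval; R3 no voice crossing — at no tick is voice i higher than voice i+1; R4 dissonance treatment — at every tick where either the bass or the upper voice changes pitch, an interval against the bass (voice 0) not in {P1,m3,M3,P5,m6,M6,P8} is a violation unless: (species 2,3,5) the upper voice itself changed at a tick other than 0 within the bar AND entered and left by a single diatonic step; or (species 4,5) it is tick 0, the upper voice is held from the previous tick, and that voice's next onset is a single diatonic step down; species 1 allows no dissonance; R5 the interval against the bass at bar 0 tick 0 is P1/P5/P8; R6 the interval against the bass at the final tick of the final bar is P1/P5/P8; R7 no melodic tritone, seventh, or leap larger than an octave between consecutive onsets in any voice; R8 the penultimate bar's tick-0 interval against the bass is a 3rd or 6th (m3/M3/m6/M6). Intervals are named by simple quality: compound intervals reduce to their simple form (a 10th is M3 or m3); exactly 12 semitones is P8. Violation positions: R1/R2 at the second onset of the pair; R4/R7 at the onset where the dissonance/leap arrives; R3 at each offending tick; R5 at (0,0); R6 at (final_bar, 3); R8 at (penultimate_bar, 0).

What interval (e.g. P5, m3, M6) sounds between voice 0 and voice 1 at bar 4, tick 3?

m6

voice 0=E3 voice 1=C4 -> m6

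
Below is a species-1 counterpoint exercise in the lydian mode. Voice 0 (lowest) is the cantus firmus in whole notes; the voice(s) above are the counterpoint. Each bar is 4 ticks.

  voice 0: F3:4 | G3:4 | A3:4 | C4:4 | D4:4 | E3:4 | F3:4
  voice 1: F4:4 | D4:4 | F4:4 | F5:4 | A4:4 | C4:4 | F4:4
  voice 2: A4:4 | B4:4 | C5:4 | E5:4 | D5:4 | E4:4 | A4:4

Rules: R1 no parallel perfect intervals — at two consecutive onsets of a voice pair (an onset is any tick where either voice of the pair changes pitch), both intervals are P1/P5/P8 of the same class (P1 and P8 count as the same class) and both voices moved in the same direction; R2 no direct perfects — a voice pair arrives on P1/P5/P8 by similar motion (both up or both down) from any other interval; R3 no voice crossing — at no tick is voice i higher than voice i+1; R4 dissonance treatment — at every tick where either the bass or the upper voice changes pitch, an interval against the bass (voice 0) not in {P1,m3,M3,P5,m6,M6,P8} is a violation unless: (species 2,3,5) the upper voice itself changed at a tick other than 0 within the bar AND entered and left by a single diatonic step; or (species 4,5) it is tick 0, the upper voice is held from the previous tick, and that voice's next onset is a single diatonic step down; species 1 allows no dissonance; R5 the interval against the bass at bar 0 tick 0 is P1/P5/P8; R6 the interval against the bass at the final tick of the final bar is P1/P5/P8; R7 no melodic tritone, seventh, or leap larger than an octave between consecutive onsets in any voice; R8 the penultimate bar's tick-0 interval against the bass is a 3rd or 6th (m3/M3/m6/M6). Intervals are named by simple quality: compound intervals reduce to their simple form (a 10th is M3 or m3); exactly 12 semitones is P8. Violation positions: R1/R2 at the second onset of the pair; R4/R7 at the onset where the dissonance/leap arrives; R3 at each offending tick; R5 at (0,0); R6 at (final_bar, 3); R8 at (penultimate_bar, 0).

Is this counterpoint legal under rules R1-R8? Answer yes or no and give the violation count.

No (13 violations)

bar 0: v0=F3 v1=F4 v2=A4 (M3)
bar 1: v0=G3 v1=D4 v2=B4 (M3)
bar 2: v0=A3 v1=F4 v2=C5 (m3)
bar 3: v0=C4 v1=F5 v2=E5 (M3)
bar 4: v0=D4 v1=A4 v2=D5 (P8)
bar 5: v0=E3 v1=C4 v2=E4 (P8)
bar 6: v0=F3 v1=F4 v2=A4 (M3)
  R5 @ bar0.0: opens on M3
  R2 @ bar2.0: D4/B4 M6 -> F4/C5 P5 similar
  R3 @ bar3.0: F5 above E5
  R4 @ bar3.0: C4/F5 P4 untreated
  R3 @ bar3.1: F5 above E5
  R3 @ bar3.2: F5 above E5
  R3 @ bar3.3: F5 above E5
  R1 @ bar5.0: D4/D5 P8 -> E3/E4 P8 similar
  R7 @ bar5.0: D4->E3 leap 10st
  R7 @ bar5.0: D5->E4 leap 10st
  R8 @ bar5.0: penult P8 not 3rd/6th
  R2 @ bar6.0: E3/C4 m6 -> F3/F4 P8 similar
  R6 @ bar6.3: closes on M3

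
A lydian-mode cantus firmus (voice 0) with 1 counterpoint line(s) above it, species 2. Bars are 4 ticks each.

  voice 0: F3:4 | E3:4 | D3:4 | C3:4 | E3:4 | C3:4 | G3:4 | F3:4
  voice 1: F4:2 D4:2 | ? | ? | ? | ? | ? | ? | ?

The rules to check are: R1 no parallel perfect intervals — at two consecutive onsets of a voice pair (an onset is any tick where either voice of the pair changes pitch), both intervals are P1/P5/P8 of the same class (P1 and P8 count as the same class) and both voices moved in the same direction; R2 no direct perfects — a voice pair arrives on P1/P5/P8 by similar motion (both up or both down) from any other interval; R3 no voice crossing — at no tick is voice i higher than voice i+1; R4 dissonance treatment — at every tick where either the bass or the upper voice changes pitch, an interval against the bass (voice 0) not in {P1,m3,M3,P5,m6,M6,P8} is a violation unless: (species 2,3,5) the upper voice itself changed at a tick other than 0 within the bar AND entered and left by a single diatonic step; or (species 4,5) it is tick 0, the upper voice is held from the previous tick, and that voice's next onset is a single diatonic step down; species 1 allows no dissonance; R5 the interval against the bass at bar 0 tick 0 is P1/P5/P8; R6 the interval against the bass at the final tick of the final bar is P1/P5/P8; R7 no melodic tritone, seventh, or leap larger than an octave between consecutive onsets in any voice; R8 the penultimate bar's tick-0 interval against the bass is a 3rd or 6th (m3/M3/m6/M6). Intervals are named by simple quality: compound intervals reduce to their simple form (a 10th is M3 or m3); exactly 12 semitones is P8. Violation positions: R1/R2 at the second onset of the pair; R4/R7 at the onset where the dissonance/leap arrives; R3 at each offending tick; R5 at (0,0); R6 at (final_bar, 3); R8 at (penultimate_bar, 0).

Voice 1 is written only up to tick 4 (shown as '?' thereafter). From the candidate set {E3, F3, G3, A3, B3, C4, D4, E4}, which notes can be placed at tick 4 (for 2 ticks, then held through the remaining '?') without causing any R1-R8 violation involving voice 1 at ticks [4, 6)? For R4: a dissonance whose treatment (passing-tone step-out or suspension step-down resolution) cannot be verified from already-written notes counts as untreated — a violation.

{C4, E4, G3}

E3: violates R2,R7
F3: violates R4
G3: legal
A3: violates R4
B3: violates R2
C4: legal
D4: violates R4
E4: legal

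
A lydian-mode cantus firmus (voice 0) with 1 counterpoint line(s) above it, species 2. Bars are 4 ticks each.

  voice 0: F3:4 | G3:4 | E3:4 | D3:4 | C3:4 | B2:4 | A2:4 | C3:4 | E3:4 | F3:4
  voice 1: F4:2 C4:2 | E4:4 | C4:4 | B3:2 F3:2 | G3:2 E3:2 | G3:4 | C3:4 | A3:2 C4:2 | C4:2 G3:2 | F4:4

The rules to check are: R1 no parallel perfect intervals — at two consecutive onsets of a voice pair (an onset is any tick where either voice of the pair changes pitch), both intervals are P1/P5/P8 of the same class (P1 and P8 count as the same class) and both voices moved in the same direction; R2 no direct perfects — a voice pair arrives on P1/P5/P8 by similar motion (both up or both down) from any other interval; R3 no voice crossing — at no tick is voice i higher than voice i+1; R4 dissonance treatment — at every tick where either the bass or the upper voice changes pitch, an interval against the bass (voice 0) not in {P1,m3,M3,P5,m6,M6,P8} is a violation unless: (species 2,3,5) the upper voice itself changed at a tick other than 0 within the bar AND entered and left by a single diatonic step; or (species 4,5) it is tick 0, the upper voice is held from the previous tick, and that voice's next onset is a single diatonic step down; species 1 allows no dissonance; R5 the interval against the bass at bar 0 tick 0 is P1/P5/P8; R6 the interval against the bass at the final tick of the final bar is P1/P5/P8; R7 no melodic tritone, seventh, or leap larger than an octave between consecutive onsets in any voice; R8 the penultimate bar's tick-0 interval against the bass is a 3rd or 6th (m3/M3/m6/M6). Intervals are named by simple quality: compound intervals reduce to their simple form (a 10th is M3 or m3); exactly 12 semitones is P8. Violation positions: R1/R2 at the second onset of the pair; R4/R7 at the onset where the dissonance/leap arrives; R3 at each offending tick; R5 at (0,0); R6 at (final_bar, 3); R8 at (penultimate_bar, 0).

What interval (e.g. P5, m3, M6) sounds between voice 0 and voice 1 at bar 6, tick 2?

m3

voice 0=A2 voice 1=C3 -> m3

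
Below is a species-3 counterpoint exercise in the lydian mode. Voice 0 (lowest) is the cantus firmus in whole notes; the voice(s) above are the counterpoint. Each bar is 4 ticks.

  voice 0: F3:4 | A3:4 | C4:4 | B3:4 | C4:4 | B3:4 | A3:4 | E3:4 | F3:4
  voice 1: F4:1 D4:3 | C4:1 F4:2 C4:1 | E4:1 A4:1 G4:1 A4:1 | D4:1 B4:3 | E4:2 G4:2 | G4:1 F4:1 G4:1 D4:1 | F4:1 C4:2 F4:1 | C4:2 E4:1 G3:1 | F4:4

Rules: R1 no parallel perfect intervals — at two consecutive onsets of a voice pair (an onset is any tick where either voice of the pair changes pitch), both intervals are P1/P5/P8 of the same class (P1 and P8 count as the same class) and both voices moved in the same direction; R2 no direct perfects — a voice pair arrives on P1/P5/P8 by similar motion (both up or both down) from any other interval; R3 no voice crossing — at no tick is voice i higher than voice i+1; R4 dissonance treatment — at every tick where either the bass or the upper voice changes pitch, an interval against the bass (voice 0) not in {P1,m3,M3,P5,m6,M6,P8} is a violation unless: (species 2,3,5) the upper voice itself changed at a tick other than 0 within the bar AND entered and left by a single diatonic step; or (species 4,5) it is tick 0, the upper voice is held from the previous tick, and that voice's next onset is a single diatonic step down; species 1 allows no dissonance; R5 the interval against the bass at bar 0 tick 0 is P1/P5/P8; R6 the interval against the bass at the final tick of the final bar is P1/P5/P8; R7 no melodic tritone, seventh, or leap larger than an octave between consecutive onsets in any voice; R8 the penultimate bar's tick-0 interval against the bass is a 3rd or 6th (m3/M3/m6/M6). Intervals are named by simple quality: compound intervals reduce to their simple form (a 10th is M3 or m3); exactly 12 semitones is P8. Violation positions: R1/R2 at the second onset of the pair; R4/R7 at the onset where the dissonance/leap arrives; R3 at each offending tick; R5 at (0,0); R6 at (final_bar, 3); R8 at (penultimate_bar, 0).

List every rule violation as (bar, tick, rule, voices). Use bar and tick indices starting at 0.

(8, 0, R2, (0, 1))
(8, 0, R7, (1,))

bar 0: v0=F3 v1=F4 downbeat P8
bar 1: v0=A3 v1=C4 downbeat m3
bar 2: v0=C4 v1=E4 downbeat M3
bar 3: v0=B3 v1=D4 downbeat m3
bar 4: v0=C4 v1=E4 downbeat M3
bar 5: v0=B3 v1=G4 downbeat m6
bar 6: v0=A3 v1=F4 downbeat m6
bar 7: v0=E3 v1=C4 downbeat m6
bar 8: v0=F3 v1=F4 downbeat P8
  -> R2 @ bar 8 tick 0 v(0, 1): E3/G3 m3 -> F3/F4 P8 similar
  -> R7 @ bar 8 tick 0 v(1,): G3->F4 leap 10st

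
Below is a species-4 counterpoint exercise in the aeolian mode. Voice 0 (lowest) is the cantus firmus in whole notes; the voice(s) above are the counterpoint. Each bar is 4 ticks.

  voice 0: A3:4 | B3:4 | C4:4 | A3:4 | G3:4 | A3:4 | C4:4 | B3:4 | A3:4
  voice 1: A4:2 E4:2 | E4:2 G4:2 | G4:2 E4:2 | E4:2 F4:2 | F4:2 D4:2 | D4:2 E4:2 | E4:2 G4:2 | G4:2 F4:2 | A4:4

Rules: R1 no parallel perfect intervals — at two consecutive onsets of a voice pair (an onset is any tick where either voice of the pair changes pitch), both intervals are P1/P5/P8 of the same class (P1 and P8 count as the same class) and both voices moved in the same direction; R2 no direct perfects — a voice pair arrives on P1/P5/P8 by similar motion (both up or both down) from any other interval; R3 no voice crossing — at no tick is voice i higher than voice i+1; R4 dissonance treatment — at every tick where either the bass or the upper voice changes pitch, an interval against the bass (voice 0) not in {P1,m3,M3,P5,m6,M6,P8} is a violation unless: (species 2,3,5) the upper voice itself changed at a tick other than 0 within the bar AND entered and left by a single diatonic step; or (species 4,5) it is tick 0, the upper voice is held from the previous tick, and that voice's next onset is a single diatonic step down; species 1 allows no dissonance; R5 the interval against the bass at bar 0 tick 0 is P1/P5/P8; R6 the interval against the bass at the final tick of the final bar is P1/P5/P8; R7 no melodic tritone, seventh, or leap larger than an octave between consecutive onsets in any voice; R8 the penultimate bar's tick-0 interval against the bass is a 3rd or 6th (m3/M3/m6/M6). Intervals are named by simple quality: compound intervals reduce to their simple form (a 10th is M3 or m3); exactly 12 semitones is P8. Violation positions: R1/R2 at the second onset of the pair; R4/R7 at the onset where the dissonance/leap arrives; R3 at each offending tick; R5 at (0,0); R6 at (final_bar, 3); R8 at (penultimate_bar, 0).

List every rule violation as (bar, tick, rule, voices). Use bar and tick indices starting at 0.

(1, 0, R4, (0, 1))
(4, 0, R4, (0, 1))
(5, 0, R4, (0, 1))
(7, 2, R4, (0, 1))

bar 0: v0=A3 v1=A4 downbeat P8
bar 1: v0=B3 v1=E4 downbeat P4
bar 2: v0=C4 v1=G4 downbeat P5
bar 3: v0=A3 v1=E4 downbeat P5
bar 4: v0=G3 v1=F4 downbeat m7
bar 5: v0=A3 v1=D4 downbeat P4
bar 6: v0=C4 v1=E4 downbeat M3
bar 7: v0=B3 v1=G4 downbeat m6
bar 8: v0=A3 v1=A4 downbeat P8
  -> R4 @ bar 1 tick 0 v(0, 1): B3/E4 P4 untreated
  -> R4 @ bar 4 tick 0 v(0, 1): G3/F4 m7 untreated
  -> R4 @ bar 5 tick 0 v(0, 1): A3/D4 P4 untreated
  -> R4 @ bar 7 tick 2 v(0, 1): B3/F4 TT untreated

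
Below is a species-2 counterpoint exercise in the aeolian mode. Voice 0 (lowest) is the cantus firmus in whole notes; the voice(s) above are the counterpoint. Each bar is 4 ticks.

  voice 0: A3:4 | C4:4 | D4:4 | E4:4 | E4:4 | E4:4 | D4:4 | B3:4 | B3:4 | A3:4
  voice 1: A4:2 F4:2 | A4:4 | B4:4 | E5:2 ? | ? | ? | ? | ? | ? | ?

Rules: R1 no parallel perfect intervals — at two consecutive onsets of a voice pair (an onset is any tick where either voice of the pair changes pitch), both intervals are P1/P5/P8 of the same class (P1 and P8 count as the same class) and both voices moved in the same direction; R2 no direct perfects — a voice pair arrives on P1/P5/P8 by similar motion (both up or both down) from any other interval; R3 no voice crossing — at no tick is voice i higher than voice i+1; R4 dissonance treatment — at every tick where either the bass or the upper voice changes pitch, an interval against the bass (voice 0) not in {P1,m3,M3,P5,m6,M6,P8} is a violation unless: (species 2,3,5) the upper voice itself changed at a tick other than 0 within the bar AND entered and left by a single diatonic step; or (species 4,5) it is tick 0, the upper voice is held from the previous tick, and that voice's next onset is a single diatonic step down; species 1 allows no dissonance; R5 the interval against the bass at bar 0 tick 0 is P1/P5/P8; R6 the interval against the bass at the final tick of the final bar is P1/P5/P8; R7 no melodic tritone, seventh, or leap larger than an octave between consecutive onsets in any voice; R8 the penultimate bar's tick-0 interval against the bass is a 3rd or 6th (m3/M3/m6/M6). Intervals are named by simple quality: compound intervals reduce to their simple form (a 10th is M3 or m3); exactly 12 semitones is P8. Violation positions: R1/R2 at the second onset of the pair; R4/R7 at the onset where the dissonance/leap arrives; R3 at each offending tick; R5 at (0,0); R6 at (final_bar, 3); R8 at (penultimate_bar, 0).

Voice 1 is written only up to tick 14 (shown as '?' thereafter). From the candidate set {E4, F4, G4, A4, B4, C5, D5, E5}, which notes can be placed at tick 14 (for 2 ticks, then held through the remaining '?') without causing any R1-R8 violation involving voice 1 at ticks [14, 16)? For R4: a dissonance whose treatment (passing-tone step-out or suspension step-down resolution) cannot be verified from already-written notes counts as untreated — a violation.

E4: legal
F4: violates R4,R7
G4: legal
A4: violates R4
B4: legal
C5: legal
D5: violates R4
E5: legal

{B4, C5, E4, E5, G4}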